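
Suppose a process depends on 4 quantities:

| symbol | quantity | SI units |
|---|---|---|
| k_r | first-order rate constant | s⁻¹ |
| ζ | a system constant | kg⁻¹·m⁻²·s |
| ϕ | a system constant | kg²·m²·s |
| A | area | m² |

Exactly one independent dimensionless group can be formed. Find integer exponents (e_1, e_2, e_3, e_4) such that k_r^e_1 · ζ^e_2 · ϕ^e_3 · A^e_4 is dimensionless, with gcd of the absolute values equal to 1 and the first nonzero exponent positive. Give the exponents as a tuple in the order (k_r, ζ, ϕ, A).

M: e_1·(0) + e_2·(-1) + e_3·(2) + e_4·(0) = 0
L: e_1·(0) + e_2·(-2) + e_3·(2) + e_4·(2) = 0
T: e_1·(-1) + e_2·(1) + e_3·(1) + e_4·(0) = 0
Solving this homogeneous linear system for the smallest-integer solution (first nonzero entry positive) gives (3, 2, 1, 1).

(3, 2, 1, 1)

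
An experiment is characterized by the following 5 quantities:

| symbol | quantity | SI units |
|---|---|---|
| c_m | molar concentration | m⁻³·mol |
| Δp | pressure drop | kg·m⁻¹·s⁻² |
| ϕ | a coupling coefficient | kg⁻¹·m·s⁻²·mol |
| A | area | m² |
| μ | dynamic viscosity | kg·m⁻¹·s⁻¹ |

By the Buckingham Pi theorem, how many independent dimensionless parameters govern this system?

1

There are 5 variables and 4 base dimensions (M, L, T, N).
The dimension matrix has rank 4.
Independent dimensionless groups: 5 − 4 = 1.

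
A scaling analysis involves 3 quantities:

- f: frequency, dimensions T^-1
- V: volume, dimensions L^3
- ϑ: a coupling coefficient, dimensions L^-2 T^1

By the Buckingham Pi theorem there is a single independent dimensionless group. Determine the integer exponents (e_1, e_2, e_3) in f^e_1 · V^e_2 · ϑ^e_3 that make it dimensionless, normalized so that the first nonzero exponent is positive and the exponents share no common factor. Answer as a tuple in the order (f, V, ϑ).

(3, 2, 3)

L: e_1·(0) + e_2·(3) + e_3·(-2) = 0
T: e_1·(-1) + e_2·(0) + e_3·(1) = 0
Solving this homogeneous linear system for the smallest-integer solution (first nonzero entry positive) gives (3, 2, 3).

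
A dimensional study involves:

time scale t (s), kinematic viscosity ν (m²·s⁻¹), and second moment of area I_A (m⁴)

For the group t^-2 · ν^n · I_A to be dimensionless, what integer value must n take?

Balance the L exponent: (2)·n from ν, plus −2·(0) + (4) = 4 from the rest, must sum to zero.
2n + 4 = 0, so n = -2.

-2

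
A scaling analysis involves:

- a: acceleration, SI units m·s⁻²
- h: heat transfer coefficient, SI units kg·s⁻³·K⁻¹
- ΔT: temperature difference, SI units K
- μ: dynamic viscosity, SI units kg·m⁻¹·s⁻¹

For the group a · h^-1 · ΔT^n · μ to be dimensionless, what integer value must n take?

-1

Balance the Θ exponent: (1)·n from ΔT, plus (0) − (-1) + (0) = 1 from the rest, must sum to zero.
n + 1 = 0, so n = -1.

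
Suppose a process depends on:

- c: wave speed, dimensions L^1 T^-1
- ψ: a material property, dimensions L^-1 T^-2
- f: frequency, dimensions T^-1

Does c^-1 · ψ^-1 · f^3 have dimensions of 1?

yes

Sum the exponent of each base dimension across the product:
  L: −[c]_L − [ψ]_L + 3·[f]_L = −(1) − (-1) + 3·(0) = 0
  T: −[c]_T − [ψ]_T + 3·[f]_T = −(-1) − (-2) + 3·(-1) = 0
All base exponents vanish — dimensionless.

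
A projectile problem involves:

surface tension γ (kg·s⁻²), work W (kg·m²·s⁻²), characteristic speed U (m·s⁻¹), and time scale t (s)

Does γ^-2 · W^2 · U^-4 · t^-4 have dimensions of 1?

Sum the exponent of each base dimension across the product:
  M: −2·[γ]_M + 2·[W]_M − 4·[U]_M − 4·[t]_M = −2·(1) + 2·(1) − 4·(0) − 4·(0) = 0
  L: −2·[γ]_L + 2·[W]_L − 4·[U]_L − 4·[t]_L = −2·(0) + 2·(2) − 4·(1) − 4·(0) = 0
  T: −2·[γ]_T + 2·[W]_T − 4·[U]_T − 4·[t]_T = −2·(-2) + 2·(-2) − 4·(-1) − 4·(1) = 0
All base exponents vanish — dimensionless.

yes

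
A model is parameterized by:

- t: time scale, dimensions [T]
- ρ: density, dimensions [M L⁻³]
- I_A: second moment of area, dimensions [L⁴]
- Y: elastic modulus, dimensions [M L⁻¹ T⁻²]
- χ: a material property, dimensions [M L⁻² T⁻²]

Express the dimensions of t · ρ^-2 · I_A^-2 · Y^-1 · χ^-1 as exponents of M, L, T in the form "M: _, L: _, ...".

M: -4, L: 1, T: 5

Collect each base-dimension exponent across the product:
  M: (0) − 2·(1) − 2·(0) − (1) − (1) = -4
  L: (0) − 2·(-3) − 2·(4) − (-1) − (-2) = 1
  T: (1) − 2·(0) − 2·(0) − (-2) − (-2) = 5
So the dimensions are [M⁻⁴ L T⁵].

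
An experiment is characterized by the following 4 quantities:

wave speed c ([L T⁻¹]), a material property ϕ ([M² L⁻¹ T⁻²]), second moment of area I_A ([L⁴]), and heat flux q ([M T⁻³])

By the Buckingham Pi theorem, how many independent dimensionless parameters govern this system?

1

There are 4 variables and 3 base dimensions (M, L, T).
The dimension matrix has rank 3.
Independent dimensionless groups: 4 − 3 = 1.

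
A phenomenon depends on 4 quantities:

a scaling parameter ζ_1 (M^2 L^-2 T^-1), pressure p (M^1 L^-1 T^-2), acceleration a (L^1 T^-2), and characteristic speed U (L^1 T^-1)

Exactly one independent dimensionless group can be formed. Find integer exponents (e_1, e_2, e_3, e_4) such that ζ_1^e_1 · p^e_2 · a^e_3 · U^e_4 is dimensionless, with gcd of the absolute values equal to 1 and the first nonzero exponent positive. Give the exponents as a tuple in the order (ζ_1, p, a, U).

M: e_1·(2) + e_2·(1) + e_3·(0) + e_4·(0) = 0
L: e_1·(-2) + e_2·(-1) + e_3·(1) + e_4·(1) = 0
T: e_1·(-1) + e_2·(-2) + e_3·(-2) + e_4·(-1) = 0
Solving this homogeneous linear system for the smallest-integer solution (first nonzero entry positive) gives (1, -2, 3, -3).

(1, -2, 3, -3)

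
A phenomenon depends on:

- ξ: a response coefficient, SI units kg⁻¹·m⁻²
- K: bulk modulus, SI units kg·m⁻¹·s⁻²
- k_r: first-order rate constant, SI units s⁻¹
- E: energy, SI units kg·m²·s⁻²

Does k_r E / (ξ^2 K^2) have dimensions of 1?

no

Sum the exponent of each base dimension across the product:
  M: −2·[ξ]_M − 2·[K]_M + [k_r]_M + [E]_M = −2·(-1) − 2·(1) + (0) + (1) = 1
  L: −2·[ξ]_L − 2·[K]_L + [k_r]_L + [E]_L = −2·(-2) − 2·(-1) + (0) + (2) = 8
  T: −2·[ξ]_T − 2·[K]_T + [k_r]_T + [E]_T = −2·(0) − 2·(-2) + (-1) + (-2) = 1
Net dimensions [M L⁸ T] ≠ [1] — not dimensionless.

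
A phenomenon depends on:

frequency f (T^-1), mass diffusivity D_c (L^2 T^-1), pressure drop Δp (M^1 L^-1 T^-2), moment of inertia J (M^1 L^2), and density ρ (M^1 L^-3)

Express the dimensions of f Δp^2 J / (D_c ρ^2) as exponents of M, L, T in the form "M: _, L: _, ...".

M: 1, L: 4, T: -4

Collect each base-dimension exponent across the product:
  M: (0) − (0) + 2·(1) + (1) − 2·(1) = 1
  L: (0) − (2) + 2·(-1) + (2) − 2·(-3) = 4
  T: (-1) − (-1) + 2·(-2) + (0) − 2·(0) = -4
So the dimensions are [M L⁴ T⁻⁴].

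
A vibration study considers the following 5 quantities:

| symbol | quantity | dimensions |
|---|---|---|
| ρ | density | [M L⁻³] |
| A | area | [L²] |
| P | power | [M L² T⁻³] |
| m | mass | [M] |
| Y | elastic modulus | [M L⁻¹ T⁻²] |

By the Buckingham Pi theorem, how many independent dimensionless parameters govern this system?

There are 5 variables and 3 base dimensions (M, L, T).
The dimension matrix has rank 3.
Independent dimensionless groups: 5 − 3 = 2.

2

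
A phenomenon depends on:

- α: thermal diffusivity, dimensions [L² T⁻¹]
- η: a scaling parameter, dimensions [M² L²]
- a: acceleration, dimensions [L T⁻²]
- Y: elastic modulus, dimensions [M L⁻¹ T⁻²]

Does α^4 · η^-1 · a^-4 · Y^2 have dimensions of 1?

Sum the exponent of each base dimension across the product:
  M: 4·[α]_M − [η]_M − 4·[a]_M + 2·[Y]_M = 4·(0) − (2) − 4·(0) + 2·(1) = 0
  L: 4·[α]_L − [η]_L − 4·[a]_L + 2·[Y]_L = 4·(2) − (2) − 4·(1) + 2·(-1) = 0
  T: 4·[α]_T − [η]_T − 4·[a]_T + 2·[Y]_T = 4·(-1) − (0) − 4·(-2) + 2·(-2) = 0
All base exponents vanish — dimensionless.

yes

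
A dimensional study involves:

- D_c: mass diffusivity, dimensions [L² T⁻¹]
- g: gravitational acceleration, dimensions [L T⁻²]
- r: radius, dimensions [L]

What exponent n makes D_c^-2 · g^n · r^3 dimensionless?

1

Balance the L exponent: (1)·n from g, plus −2·(2) + 3·(1) = -1 from the rest, must sum to zero.
n − 1 = 0, so n = 1.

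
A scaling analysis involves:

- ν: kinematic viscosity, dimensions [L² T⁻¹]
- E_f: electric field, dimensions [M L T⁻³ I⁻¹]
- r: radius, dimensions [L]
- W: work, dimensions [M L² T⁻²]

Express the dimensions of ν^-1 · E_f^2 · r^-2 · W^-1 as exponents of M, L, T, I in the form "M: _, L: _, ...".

Collect each base-dimension exponent across the product:
  M: −(0) + 2·(1) − 2·(0) − (1) = 1
  L: −(2) + 2·(1) − 2·(1) − (2) = -4
  T: −(-1) + 2·(-3) − 2·(0) − (-2) = -3
  I: −(0) + 2·(-1) − 2·(0) − (0) = -2
So the dimensions are [M L⁻⁴ T⁻³ I⁻²].

M: 1, L: -4, T: -3, I: -2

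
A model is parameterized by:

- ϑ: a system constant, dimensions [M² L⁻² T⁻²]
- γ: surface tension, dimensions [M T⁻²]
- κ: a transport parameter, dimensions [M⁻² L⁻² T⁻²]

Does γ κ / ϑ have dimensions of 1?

no

Sum the exponent of each base dimension across the product:
  M: −[ϑ]_M + [γ]_M + [κ]_M = −(2) + (1) + (-2) = -3
  L: −[ϑ]_L + [γ]_L + [κ]_L = −(-2) + (0) + (-2) = 0
  T: −[ϑ]_T + [γ]_T + [κ]_T = −(-2) + (-2) + (-2) = -2
Net dimensions [M⁻³ T⁻²] ≠ [1] — not dimensionless.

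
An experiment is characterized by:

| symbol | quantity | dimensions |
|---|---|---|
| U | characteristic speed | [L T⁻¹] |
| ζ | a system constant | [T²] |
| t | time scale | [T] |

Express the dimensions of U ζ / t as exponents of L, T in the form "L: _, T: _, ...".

L: 1, T: 0

Collect each base-dimension exponent across the product:
  L: (1) + (0) − (0) = 1
  T: (-1) + (2) − (1) = 0
So the dimensions are [L].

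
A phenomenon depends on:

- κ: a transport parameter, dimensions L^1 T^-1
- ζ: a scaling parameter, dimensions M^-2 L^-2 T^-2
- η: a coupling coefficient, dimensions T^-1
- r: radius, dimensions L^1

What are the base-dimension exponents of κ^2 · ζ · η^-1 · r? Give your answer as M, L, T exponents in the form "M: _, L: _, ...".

Collect each base-dimension exponent across the product:
  M: 2·(0) + (-2) − (0) + (0) = -2
  L: 2·(1) + (-2) − (0) + (1) = 1
  T: 2·(-1) + (-2) − (-1) + (0) = -3
So the dimensions are [M⁻² L T⁻³].

M: -2, L: 1, T: -3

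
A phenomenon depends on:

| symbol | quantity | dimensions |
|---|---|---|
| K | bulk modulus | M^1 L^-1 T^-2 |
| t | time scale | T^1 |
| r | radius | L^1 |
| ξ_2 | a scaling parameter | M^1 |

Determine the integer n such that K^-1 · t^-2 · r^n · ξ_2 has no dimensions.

-1

Balance the L exponent: (1)·n from r, plus −(-1) − 2·(0) + (0) = 1 from the rest, must sum to zero.
n + 1 = 0, so n = -1.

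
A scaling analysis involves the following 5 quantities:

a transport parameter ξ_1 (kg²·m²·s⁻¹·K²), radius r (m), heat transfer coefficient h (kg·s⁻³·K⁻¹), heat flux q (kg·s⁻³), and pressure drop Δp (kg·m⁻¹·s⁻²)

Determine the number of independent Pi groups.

1

There are 5 variables and 4 base dimensions (M, L, T, Θ).
The dimension matrix has rank 4.
Independent dimensionless groups: 5 − 4 = 1.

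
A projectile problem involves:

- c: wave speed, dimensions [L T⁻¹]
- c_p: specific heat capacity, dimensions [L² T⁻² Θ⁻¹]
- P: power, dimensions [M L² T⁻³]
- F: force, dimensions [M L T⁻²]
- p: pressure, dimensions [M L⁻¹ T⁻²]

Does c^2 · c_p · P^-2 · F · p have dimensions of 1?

Sum the exponent of each base dimension across the product:
  M: 2·[c]_M + [c_p]_M − 2·[P]_M + [F]_M + [p]_M = 2·(0) + (0) − 2·(1) + (1) + (1) = 0
  L: 2·[c]_L + [c_p]_L − 2·[P]_L + [F]_L + [p]_L = 2·(1) + (2) − 2·(2) + (1) + (-1) = 0
  T: 2·[c]_T + [c_p]_T − 2·[P]_T + [F]_T + [p]_T = 2·(-1) + (-2) − 2·(-3) + (-2) + (-2) = -2
  Θ: 2·[c]_Θ + [c_p]_Θ − 2·[P]_Θ + [F]_Θ + [p]_Θ = 2·(0) + (-1) − 2·(0) + (0) + (0) = -1
Net dimensions [T⁻² Θ⁻¹] ≠ [1] — not dimensionless.

no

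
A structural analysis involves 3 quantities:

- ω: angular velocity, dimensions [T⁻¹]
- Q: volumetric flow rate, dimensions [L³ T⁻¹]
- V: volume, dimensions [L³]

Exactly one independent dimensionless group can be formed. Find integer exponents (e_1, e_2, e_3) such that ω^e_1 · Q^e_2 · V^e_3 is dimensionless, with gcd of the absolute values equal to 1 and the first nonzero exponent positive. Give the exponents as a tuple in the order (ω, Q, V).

(1, -1, 1)

L: e_1·(0) + e_2·(3) + e_3·(3) = 0
T: e_1·(-1) + e_2·(-1) + e_3·(0) = 0
Solving this homogeneous linear system for the smallest-integer solution (first nonzero entry positive) gives (1, -1, 1).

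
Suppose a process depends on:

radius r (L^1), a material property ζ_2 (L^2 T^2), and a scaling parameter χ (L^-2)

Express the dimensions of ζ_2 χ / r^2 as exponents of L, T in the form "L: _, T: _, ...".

Collect each base-dimension exponent across the product:
  L: −2·(1) + (2) + (-2) = -2
  T: −2·(0) + (2) + (0) = 2
So the dimensions are [L⁻² T²].

L: -2, T: 2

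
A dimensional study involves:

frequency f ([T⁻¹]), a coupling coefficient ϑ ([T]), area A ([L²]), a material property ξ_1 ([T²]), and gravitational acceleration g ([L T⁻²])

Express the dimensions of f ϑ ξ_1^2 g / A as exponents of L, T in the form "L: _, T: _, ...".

L: -1, T: 2

Collect each base-dimension exponent across the product:
  L: (0) + (0) − (2) + 2·(0) + (1) = -1
  T: (-1) + (1) − (0) + 2·(2) + (-2) = 2
So the dimensions are [L⁻¹ T²].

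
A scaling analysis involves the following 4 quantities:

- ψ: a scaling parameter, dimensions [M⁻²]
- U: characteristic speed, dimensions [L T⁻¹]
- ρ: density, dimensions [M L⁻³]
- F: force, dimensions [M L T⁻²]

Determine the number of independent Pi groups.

1

There are 4 variables and 3 base dimensions (M, L, T).
The dimension matrix has rank 3.
Independent dimensionless groups: 4 − 3 = 1.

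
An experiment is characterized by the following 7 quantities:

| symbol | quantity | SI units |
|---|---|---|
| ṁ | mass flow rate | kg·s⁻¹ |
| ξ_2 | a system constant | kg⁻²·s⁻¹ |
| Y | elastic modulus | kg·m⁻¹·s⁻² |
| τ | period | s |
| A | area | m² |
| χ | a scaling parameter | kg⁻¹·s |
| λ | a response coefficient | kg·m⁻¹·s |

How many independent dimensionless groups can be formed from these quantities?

4

There are 7 variables and 3 base dimensions (M, L, T).
The dimension matrix has rank 3.
Independent dimensionless groups: 7 − 3 = 4.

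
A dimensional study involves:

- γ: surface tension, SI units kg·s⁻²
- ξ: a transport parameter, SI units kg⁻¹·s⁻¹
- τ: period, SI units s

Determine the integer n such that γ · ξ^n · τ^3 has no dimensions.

Balance the M exponent: (-1)·n from ξ, plus (1) + 3·(0) = 1 from the rest, must sum to zero.
−n + 1 = 0, so n = 1.

1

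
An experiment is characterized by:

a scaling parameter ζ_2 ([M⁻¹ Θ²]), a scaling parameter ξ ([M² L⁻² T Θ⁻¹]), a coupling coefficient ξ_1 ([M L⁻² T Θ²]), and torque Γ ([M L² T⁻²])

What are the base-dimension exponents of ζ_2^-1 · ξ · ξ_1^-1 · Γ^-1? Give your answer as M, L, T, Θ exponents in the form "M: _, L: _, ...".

Collect each base-dimension exponent across the product:
  M: −(-1) + (2) − (1) − (1) = 1
  L: −(0) + (-2) − (-2) − (2) = -2
  T: −(0) + (1) − (1) − (-2) = 2
  Θ: −(2) + (-1) − (2) − (0) = -5
So the dimensions are [M L⁻² T² Θ⁻⁵].

M: 1, L: -2, T: 2, Θ: -5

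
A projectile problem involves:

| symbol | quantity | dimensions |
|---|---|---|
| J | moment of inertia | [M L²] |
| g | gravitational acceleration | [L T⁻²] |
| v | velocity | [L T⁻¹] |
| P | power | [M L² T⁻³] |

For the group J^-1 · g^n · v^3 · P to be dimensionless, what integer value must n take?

-3

Balance the L exponent: (1)·n from g, plus −(2) + 3·(1) + (2) = 3 from the rest, must sum to zero.
n + 3 = 0, so n = -3.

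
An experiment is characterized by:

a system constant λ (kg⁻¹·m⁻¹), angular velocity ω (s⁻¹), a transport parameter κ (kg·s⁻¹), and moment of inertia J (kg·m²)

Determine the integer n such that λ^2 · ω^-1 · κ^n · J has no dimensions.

Balance the M exponent: (1)·n from κ, plus 2·(-1) − (0) + (1) = -1 from the rest, must sum to zero.
n − 1 = 0, so n = 1.

1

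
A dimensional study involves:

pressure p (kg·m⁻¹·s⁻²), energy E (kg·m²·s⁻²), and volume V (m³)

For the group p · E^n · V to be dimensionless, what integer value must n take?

-1

Balance the M exponent: (1)·n from E, plus (1) + (0) = 1 from the rest, must sum to zero.
n + 1 = 0, so n = -1.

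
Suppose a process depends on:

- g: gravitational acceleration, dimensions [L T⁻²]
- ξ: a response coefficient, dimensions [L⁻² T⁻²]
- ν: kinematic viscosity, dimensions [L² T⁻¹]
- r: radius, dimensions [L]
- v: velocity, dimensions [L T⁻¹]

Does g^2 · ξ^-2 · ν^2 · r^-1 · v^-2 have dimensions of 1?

no

Sum the exponent of each base dimension across the product:
  L: 2·[g]_L − 2·[ξ]_L + 2·[ν]_L − [r]_L − 2·[v]_L = 2·(1) − 2·(-2) + 2·(2) − (1) − 2·(1) = 7
  T: 2·[g]_T − 2·[ξ]_T + 2·[ν]_T − [r]_T − 2·[v]_T = 2·(-2) − 2·(-2) + 2·(-1) − (0) − 2·(-1) = 0
Net dimensions [L⁷] ≠ [1] — not dimensionless.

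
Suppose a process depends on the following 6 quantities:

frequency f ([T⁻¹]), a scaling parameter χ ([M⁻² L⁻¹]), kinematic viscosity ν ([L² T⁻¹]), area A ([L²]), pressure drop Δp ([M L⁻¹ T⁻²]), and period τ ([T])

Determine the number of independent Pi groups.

There are 6 variables and 3 base dimensions (M, L, T).
The dimension matrix has rank 3.
Independent dimensionless groups: 6 − 3 = 3.

3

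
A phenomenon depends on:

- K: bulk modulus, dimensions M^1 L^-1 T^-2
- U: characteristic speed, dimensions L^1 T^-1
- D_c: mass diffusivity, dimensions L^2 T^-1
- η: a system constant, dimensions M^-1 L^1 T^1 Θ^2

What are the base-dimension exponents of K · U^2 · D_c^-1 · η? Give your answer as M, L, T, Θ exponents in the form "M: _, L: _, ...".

M: 0, L: 0, T: -2, Θ: 2

Collect each base-dimension exponent across the product:
  M: (1) + 2·(0) − (0) + (-1) = 0
  L: (-1) + 2·(1) − (2) + (1) = 0
  T: (-2) + 2·(-1) − (-1) + (1) = -2
  Θ: (0) + 2·(0) − (0) + (2) = 2
So the dimensions are [T⁻² Θ²].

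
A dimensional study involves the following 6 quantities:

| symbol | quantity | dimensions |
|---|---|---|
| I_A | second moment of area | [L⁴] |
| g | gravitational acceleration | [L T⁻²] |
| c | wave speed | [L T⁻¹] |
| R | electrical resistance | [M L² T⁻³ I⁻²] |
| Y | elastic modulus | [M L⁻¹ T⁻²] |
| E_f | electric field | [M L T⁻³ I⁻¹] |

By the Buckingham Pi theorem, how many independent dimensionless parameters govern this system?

There are 6 variables and 4 base dimensions (M, L, T, I).
The dimension matrix has rank 4.
Independent dimensionless groups: 6 − 4 = 2.

2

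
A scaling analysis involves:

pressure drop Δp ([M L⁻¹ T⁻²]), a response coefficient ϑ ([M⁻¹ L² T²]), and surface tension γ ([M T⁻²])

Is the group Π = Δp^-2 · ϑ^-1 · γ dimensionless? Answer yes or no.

yes

Sum the exponent of each base dimension across the product:
  M: −2·[Δp]_M − [ϑ]_M + [γ]_M = −2·(1) − (-1) + (1) = 0
  L: −2·[Δp]_L − [ϑ]_L + [γ]_L = −2·(-1) − (2) + (0) = 0
  T: −2·[Δp]_T − [ϑ]_T + [γ]_T = −2·(-2) − (2) + (-2) = 0
All base exponents vanish — dimensionless.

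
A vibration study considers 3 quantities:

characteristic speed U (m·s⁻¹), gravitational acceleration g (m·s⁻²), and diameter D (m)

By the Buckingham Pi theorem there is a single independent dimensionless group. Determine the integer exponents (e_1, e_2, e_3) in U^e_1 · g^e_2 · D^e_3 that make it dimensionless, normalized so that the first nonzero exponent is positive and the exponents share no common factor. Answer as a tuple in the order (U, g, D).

L: e_1·(1) + e_2·(1) + e_3·(1) = 0
T: e_1·(-1) + e_2·(-2) + e_3·(0) = 0
Solving this homogeneous linear system for the smallest-integer solution (first nonzero entry positive) gives (2, -1, -1).

(2, -1, -1)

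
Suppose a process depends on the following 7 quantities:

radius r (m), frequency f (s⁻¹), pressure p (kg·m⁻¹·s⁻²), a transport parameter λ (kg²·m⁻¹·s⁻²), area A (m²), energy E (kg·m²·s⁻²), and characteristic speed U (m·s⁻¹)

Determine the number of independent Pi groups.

There are 7 variables and 3 base dimensions (M, L, T).
The dimension matrix has rank 3.
Independent dimensionless groups: 7 − 3 = 4.

4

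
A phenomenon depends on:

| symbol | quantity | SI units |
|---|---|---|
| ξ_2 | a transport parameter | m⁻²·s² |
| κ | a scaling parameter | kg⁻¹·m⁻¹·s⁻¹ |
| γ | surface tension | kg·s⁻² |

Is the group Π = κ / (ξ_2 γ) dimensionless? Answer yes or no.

Sum the exponent of each base dimension across the product:
  M: −[ξ_2]_M + [κ]_M − [γ]_M = −(0) + (-1) − (1) = -2
  L: −[ξ_2]_L + [κ]_L − [γ]_L = −(-2) + (-1) − (0) = 1
  T: −[ξ_2]_T + [κ]_T − [γ]_T = −(2) + (-1) − (-2) = -1
Net dimensions [M⁻² L T⁻¹] ≠ [1] — not dimensionless.

no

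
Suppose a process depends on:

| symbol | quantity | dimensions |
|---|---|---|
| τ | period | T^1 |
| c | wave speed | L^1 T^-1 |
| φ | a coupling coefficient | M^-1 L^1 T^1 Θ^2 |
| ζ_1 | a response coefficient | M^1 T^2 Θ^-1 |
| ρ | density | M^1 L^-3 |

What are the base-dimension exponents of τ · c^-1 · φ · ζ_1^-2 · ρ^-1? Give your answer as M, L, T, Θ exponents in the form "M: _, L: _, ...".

M: -4, L: 3, T: -1, Θ: 4

Collect each base-dimension exponent across the product:
  M: (0) − (0) + (-1) − 2·(1) − (1) = -4
  L: (0) − (1) + (1) − 2·(0) − (-3) = 3
  T: (1) − (-1) + (1) − 2·(2) − (0) = -1
  Θ: (0) − (0) + (2) − 2·(-1) − (0) = 4
So the dimensions are [M⁻⁴ L³ T⁻¹ Θ⁴].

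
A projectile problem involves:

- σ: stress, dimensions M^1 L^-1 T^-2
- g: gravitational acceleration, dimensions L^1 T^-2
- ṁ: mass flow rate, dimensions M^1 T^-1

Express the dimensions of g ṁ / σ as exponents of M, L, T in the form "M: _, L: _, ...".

Collect each base-dimension exponent across the product:
  M: −(1) + (0) + (1) = 0
  L: −(-1) + (1) + (0) = 2
  T: −(-2) + (-2) + (-1) = -1
So the dimensions are [L² T⁻¹].

M: 0, L: 2, T: -1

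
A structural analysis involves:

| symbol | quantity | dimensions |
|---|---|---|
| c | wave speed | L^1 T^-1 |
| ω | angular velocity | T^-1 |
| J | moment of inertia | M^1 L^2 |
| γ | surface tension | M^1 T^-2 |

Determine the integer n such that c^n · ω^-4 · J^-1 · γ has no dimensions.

Balance the L exponent: (1)·n from c, plus −4·(0) − (2) + (0) = -2 from the rest, must sum to zero.
n − 2 = 0, so n = 2.

2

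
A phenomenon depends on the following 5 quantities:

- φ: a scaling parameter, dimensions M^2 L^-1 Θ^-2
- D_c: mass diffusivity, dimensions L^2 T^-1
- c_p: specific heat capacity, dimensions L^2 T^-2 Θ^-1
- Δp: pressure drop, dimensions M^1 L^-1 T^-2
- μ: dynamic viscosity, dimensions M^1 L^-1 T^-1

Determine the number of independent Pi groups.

There are 5 variables and 4 base dimensions (M, L, T, Θ).
The dimension matrix has rank 4.
Independent dimensionless groups: 5 − 4 = 1.

1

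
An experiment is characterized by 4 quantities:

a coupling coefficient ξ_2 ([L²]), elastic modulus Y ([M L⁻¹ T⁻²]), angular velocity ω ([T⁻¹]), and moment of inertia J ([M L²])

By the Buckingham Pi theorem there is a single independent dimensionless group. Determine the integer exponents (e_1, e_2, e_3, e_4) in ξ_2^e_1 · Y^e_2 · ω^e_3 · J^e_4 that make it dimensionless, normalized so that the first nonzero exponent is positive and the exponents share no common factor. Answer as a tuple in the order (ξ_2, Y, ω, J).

M: e_1·(0) + e_2·(1) + e_3·(0) + e_4·(1) = 0
L: e_1·(2) + e_2·(-1) + e_3·(0) + e_4·(2) = 0
T: e_1·(0) + e_2·(-2) + e_3·(-1) + e_4·(0) = 0
Solving this homogeneous linear system for the smallest-integer solution (first nonzero entry positive) gives (3, 2, -4, -2).

(3, 2, -4, -2)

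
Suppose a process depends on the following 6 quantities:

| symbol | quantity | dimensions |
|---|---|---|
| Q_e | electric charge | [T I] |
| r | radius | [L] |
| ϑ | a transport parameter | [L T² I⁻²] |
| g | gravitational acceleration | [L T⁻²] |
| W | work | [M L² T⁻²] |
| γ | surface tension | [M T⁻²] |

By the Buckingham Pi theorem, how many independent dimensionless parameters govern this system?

There are 6 variables and 4 base dimensions (M, L, T, I).
The dimension matrix has rank 4.
Independent dimensionless groups: 6 − 4 = 2.

2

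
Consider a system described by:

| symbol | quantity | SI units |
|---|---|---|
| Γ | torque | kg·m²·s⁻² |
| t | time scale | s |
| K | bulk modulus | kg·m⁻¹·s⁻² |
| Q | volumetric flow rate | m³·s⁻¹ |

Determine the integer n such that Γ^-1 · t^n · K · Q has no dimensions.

Balance the T exponent: (1)·n from t, plus −(-2) + (-2) + (-1) = -1 from the rest, must sum to zero.
n − 1 = 0, so n = 1.

1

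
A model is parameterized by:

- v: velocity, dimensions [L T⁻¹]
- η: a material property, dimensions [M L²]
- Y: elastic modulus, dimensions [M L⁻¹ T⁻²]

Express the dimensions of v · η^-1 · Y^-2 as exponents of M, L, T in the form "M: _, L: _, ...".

Collect each base-dimension exponent across the product:
  M: (0) − (1) − 2·(1) = -3
  L: (1) − (2) − 2·(-1) = 1
  T: (-1) − (0) − 2·(-2) = 3
So the dimensions are [M⁻³ L T³].

M: -3, L: 1, T: 3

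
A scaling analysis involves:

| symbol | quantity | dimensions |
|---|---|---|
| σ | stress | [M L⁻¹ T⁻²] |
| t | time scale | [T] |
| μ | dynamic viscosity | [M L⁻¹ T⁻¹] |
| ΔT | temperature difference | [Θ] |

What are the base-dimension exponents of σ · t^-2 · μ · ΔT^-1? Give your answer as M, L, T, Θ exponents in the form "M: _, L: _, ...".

M: 2, L: -2, T: -5, Θ: -1

Collect each base-dimension exponent across the product:
  M: (1) − 2·(0) + (1) − (0) = 2
  L: (-1) − 2·(0) + (-1) − (0) = -2
  T: (-2) − 2·(1) + (-1) − (0) = -5
  Θ: (0) − 2·(0) + (0) − (1) = -1
So the dimensions are [M² L⁻² T⁻⁵ Θ⁻¹].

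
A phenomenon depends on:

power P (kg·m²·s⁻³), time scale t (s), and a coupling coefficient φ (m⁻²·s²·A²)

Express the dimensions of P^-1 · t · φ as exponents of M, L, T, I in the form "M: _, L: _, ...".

Collect each base-dimension exponent across the product:
  M: −(1) + (0) + (0) = -1
  L: −(2) + (0) + (-2) = -4
  T: −(-3) + (1) + (2) = 6
  I: −(0) + (0) + (2) = 2
So the dimensions are [M⁻¹ L⁻⁴ T⁶ I²].

M: -1, L: -4, T: 6, I: 2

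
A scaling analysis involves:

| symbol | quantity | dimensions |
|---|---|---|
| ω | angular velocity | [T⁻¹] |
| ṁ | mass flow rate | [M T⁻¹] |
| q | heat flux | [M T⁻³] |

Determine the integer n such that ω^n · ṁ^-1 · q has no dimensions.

Balance the T exponent: (-1)·n from ω, plus −(-1) + (-3) = -2 from the rest, must sum to zero.
−n − 2 = 0, so n = -2.

-2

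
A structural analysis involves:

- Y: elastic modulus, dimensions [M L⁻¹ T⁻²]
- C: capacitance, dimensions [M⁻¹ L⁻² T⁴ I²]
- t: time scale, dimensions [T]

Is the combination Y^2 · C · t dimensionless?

no

Sum the exponent of each base dimension across the product:
  M: 2·[Y]_M + [C]_M + [t]_M = 2·(1) + (-1) + (0) = 1
  L: 2·[Y]_L + [C]_L + [t]_L = 2·(-1) + (-2) + (0) = -4
  T: 2·[Y]_T + [C]_T + [t]_T = 2·(-2) + (4) + (1) = 1
  I: 2·[Y]_I + [C]_I + [t]_I = 2·(0) + (2) + (0) = 2
Net dimensions [M L⁻⁴ T I²] ≠ [1] — not dimensionless.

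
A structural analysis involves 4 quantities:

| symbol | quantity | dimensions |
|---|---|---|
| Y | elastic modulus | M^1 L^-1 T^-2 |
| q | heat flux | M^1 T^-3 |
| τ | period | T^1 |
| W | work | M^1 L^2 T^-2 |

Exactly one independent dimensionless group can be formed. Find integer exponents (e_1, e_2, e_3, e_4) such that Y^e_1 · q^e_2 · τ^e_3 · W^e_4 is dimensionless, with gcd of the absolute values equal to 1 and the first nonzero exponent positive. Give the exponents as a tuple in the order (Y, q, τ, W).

M: e_1·(1) + e_2·(1) + e_3·(0) + e_4·(1) = 0
L: e_1·(-1) + e_2·(0) + e_3·(0) + e_4·(2) = 0
T: e_1·(-2) + e_2·(-3) + e_3·(1) + e_4·(-2) = 0
Solving this homogeneous linear system for the smallest-integer solution (first nonzero entry positive) gives (2, -3, -3, 1).

(2, -3, -3, 1)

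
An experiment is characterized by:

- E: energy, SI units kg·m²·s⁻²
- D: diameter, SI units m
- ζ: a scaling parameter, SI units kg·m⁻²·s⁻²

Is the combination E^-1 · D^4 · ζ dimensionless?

yes

Sum the exponent of each base dimension across the product:
  M: −[E]_M + 4·[D]_M + [ζ]_M = −(1) + 4·(0) + (1) = 0
  L: −[E]_L + 4·[D]_L + [ζ]_L = −(2) + 4·(1) + (-2) = 0
  T: −[E]_T + 4·[D]_T + [ζ]_T = −(-2) + 4·(0) + (-2) = 0
All base exponents vanish — dimensionless.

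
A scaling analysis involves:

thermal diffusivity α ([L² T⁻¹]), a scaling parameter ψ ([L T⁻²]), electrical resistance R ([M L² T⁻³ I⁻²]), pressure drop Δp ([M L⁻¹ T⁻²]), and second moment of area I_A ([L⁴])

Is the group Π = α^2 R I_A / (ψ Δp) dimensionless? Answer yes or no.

Sum the exponent of each base dimension across the product:
  M: 2·[α]_M − [ψ]_M + [R]_M − [Δp]_M + [I_A]_M = 2·(0) − (0) + (1) − (1) + (0) = 0
  L: 2·[α]_L − [ψ]_L + [R]_L − [Δp]_L + [I_A]_L = 2·(2) − (1) + (2) − (-1) + (4) = 10
  T: 2·[α]_T − [ψ]_T + [R]_T − [Δp]_T + [I_A]_T = 2·(-1) − (-2) + (-3) − (-2) + (0) = -1
  I: 2·[α]_I − [ψ]_I + [R]_I − [Δp]_I + [I_A]_I = 2·(0) − (0) + (-2) − (0) + (0) = -2
Net dimensions [L¹⁰ T⁻¹ I⁻²] ≠ [1] — not dimensionless.

no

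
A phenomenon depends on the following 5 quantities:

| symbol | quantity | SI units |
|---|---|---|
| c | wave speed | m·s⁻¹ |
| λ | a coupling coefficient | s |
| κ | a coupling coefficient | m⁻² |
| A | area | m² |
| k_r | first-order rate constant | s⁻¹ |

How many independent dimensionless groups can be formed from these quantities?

3

There are 5 variables and 2 base dimensions (L, T).
The dimension matrix has rank 2.
Independent dimensionless groups: 5 − 2 = 3.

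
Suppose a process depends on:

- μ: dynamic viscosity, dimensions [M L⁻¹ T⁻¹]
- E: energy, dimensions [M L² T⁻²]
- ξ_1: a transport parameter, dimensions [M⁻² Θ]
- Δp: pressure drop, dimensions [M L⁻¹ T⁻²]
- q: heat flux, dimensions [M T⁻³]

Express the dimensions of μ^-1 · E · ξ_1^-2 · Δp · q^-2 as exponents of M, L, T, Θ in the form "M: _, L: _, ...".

M: 3, L: 2, T: 3, Θ: -2

Collect each base-dimension exponent across the product:
  M: −(1) + (1) − 2·(-2) + (1) − 2·(1) = 3
  L: −(-1) + (2) − 2·(0) + (-1) − 2·(0) = 2
  T: −(-1) + (-2) − 2·(0) + (-2) − 2·(-3) = 3
  Θ: −(0) + (0) − 2·(1) + (0) − 2·(0) = -2
So the dimensions are [M³ L² T³ Θ⁻²].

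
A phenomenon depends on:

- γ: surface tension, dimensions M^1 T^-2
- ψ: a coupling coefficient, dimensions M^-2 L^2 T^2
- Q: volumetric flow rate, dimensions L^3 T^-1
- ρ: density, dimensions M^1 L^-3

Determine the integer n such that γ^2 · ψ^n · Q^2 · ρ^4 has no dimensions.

Balance the M exponent: (-2)·n from ψ, plus 2·(1) + 2·(0) + 4·(1) = 6 from the rest, must sum to zero.
-2n + 6 = 0, so n = 3.

3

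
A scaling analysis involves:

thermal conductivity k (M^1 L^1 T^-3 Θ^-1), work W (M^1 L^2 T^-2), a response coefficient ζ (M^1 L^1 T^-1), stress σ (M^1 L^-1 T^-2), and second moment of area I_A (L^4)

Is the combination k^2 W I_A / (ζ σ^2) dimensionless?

Sum the exponent of each base dimension across the product:
  M: 2·[k]_M + [W]_M − [ζ]_M − 2·[σ]_M + [I_A]_M = 2·(1) + (1) − (1) − 2·(1) + (0) = 0
  L: 2·[k]_L + [W]_L − [ζ]_L − 2·[σ]_L + [I_A]_L = 2·(1) + (2) − (1) − 2·(-1) + (4) = 9
  T: 2·[k]_T + [W]_T − [ζ]_T − 2·[σ]_T + [I_A]_T = 2·(-3) + (-2) − (-1) − 2·(-2) + (0) = -3
  Θ: 2·[k]_Θ + [W]_Θ − [ζ]_Θ − 2·[σ]_Θ + [I_A]_Θ = 2·(-1) + (0) − (0) − 2·(0) + (0) = -2
Net dimensions [L⁹ T⁻³ Θ⁻²] ≠ [1] — not dimensionless.

no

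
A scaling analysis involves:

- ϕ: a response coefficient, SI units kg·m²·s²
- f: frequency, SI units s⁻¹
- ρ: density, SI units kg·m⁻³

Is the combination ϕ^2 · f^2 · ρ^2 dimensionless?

Sum the exponent of each base dimension across the product:
  M: 2·[ϕ]_M + 2·[f]_M + 2·[ρ]_M = 2·(1) + 2·(0) + 2·(1) = 4
  L: 2·[ϕ]_L + 2·[f]_L + 2·[ρ]_L = 2·(2) + 2·(0) + 2·(-3) = -2
  T: 2·[ϕ]_T + 2·[f]_T + 2·[ρ]_T = 2·(2) + 2·(-1) + 2·(0) = 2
Net dimensions [M⁴ L⁻² T²] ≠ [1] — not dimensionless.

no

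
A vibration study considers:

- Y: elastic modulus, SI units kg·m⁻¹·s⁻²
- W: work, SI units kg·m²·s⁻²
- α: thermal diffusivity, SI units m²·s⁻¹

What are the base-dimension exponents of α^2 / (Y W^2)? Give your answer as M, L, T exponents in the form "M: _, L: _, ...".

Collect each base-dimension exponent across the product:
  M: −(1) − 2·(1) + 2·(0) = -3
  L: −(-1) − 2·(2) + 2·(2) = 1
  T: −(-2) − 2·(-2) + 2·(-1) = 4
So the dimensions are [M⁻³ L T⁴].

M: -3, L: 1, T: 4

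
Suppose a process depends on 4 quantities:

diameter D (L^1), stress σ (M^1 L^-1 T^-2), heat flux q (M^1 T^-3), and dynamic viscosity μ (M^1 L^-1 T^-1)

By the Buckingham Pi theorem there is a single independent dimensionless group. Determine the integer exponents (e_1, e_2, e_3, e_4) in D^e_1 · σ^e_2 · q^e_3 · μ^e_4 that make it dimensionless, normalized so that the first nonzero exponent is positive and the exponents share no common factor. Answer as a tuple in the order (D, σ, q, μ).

M: e_1·(0) + e_2·(1) + e_3·(1) + e_4·(1) = 0
L: e_1·(1) + e_2·(-1) + e_3·(0) + e_4·(-1) = 0
T: e_1·(0) + e_2·(-2) + e_3·(-3) + e_4·(-1) = 0
Solving this homogeneous linear system for the smallest-integer solution (first nonzero entry positive) gives (1, 2, -1, -1).

(1, 2, -1, -1)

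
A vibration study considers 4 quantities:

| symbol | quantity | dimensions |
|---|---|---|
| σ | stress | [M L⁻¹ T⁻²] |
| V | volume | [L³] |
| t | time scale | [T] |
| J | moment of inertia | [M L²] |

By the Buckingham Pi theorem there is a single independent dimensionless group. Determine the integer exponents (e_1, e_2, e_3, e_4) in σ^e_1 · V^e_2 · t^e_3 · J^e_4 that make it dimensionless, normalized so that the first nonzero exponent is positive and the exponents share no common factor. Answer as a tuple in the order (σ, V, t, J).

M: e_1·(1) + e_2·(0) + e_3·(0) + e_4·(1) = 0
L: e_1·(-1) + e_2·(3) + e_3·(0) + e_4·(2) = 0
T: e_1·(-2) + e_2·(0) + e_3·(1) + e_4·(0) = 0
Solving this homogeneous linear system for the smallest-integer solution (first nonzero entry positive) gives (1, 1, 2, -1).

(1, 1, 2, -1)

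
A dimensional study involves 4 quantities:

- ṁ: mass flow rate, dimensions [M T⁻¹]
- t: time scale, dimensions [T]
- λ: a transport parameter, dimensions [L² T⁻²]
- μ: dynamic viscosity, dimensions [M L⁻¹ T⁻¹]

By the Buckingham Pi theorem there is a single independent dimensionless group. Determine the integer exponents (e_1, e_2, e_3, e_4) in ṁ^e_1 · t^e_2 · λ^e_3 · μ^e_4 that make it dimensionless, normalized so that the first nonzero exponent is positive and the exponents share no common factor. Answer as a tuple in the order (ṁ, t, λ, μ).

M: e_1·(1) + e_2·(0) + e_3·(0) + e_4·(1) = 0
L: e_1·(0) + e_2·(0) + e_3·(2) + e_4·(-1) = 0
T: e_1·(-1) + e_2·(1) + e_3·(-2) + e_4·(-1) = 0
Solving this homogeneous linear system for the smallest-integer solution (first nonzero entry positive) gives (2, -2, -1, -2).

(2, -2, -1, -2)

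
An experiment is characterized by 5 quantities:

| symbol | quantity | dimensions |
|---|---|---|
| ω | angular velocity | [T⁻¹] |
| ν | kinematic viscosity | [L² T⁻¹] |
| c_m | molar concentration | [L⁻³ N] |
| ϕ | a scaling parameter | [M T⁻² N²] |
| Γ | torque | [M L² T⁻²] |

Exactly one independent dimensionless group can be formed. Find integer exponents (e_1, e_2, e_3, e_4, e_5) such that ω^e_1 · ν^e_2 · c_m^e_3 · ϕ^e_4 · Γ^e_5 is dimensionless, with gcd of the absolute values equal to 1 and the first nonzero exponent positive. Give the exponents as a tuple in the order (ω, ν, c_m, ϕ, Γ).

(2, -2, -2, 1, -1)

M: e_1·(0) + e_2·(0) + e_3·(0) + e_4·(1) + e_5·(1) = 0
L: e_1·(0) + e_2·(2) + e_3·(-3) + e_4·(0) + e_5·(2) = 0
T: e_1·(-1) + e_2·(-1) + e_3·(0) + e_4·(-2) + e_5·(-2) = 0
N: e_1·(0) + e_2·(0) + e_3·(1) + e_4·(2) + e_5·(0) = 0
Solving this homogeneous linear system for the smallest-integer solution (first nonzero entry positive) gives (2, -2, -2, 1, -1).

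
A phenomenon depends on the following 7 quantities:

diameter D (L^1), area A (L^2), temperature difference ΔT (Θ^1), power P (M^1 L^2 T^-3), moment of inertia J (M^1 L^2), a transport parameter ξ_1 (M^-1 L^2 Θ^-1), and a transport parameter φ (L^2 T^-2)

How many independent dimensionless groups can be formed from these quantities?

3

There are 7 variables and 4 base dimensions (M, L, T, Θ).
The dimension matrix has rank 4.
Independent dimensionless groups: 7 − 4 = 3.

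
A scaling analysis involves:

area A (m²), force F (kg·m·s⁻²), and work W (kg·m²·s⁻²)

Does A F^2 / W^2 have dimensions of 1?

yes

Sum the exponent of each base dimension across the product:
  M: [A]_M + 2·[F]_M − 2·[W]_M = (0) + 2·(1) − 2·(1) = 0
  L: [A]_L + 2·[F]_L − 2·[W]_L = (2) + 2·(1) − 2·(2) = 0
  T: [A]_T + 2·[F]_T − 2·[W]_T = (0) + 2·(-2) − 2·(-2) = 0
All base exponents vanish — dimensionless.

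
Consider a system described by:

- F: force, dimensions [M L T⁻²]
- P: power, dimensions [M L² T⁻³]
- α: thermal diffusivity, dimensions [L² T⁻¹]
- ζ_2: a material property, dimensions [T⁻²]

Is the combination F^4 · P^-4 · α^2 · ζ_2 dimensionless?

Sum the exponent of each base dimension across the product:
  M: 4·[F]_M − 4·[P]_M + 2·[α]_M + [ζ_2]_M = 4·(1) − 4·(1) + 2·(0) + (0) = 0
  L: 4·[F]_L − 4·[P]_L + 2·[α]_L + [ζ_2]_L = 4·(1) − 4·(2) + 2·(2) + (0) = 0
  T: 4·[F]_T − 4·[P]_T + 2·[α]_T + [ζ_2]_T = 4·(-2) − 4·(-3) + 2·(-1) + (-2) = 0
All base exponents vanish — dimensionless.

yes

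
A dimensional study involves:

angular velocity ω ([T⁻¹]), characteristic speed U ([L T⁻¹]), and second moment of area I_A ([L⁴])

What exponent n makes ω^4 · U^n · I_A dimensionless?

-4

Balance the L exponent: (1)·n from U, plus 4·(0) + (4) = 4 from the rest, must sum to zero.
n + 4 = 0, so n = -4.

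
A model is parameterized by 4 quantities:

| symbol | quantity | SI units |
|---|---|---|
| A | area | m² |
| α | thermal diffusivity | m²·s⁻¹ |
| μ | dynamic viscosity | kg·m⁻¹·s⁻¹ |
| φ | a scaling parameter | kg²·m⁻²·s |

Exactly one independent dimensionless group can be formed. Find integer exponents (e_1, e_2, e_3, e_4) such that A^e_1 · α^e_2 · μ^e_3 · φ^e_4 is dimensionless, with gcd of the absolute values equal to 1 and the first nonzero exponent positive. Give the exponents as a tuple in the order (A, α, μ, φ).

M: e_1·(0) + e_2·(0) + e_3·(1) + e_4·(2) = 0
L: e_1·(2) + e_2·(2) + e_3·(-1) + e_4·(-2) = 0
T: e_1·(0) + e_2·(-1) + e_3·(-1) + e_4·(1) = 0
Solving this homogeneous linear system for the smallest-integer solution (first nonzero entry positive) gives (3, -3, 2, -1).

(3, -3, 2, -1)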